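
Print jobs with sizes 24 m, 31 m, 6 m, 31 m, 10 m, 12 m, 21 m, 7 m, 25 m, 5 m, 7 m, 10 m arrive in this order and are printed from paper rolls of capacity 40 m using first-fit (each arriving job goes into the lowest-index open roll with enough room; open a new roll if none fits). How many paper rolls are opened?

  24 → roll 1 (new)  [load 24/40]
  31 → roll 2 (new)  [load 31/40]
  6 → roll 1  [load 30/40]
  31 → roll 3 (new)  [load 31/40]
  10 → roll 1  [load 40/40]
  12 → roll 4 (new)  [load 12/40]
  21 → roll 4  [load 33/40]
  7 → roll 2  [load 38/40]
  25 → roll 5 (new)  [load 25/40]
  5 → roll 3  [load 36/40]
  7 → roll 4  [load 40/40]
  10 → roll 5  [load 35/40]
5 paper rolls opened.

5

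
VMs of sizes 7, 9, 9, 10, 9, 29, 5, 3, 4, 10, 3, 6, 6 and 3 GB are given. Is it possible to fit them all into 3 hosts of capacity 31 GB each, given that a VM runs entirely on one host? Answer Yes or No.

Total = 113 GB; ⌈113/31⌉ = 4.
At least 4 hosts are required, but only 3 are allowed.

No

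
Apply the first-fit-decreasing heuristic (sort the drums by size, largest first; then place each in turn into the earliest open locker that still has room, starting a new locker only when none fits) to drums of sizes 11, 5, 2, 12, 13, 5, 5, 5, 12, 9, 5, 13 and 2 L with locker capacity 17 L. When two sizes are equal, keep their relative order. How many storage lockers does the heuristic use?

7

Sorted descending: 13, 13, 12, 12, 11, 9, 5, 5, 5, 5, 5, 2, 2.
  13 → locker 1 (new)  [load 13/17]
  13 → locker 2 (new)  [load 13/17]
  12 → locker 3 (new)  [load 12/17]
  12 → locker 4 (new)  [load 12/17]
  11 → locker 5 (new)  [load 11/17]
  9 → locker 6 (new)  [load 9/17]
  5 → locker 3  [load 17/17]
  5 → locker 4  [load 17/17]
  5 → locker 5  [load 16/17]
  5 → locker 6  [load 14/17]
  5 → locker 7 (new)  [load 5/17]
  2 → locker 1  [load 15/17]
  2 → locker 1  [load 17/17]
7 storage lockers opened.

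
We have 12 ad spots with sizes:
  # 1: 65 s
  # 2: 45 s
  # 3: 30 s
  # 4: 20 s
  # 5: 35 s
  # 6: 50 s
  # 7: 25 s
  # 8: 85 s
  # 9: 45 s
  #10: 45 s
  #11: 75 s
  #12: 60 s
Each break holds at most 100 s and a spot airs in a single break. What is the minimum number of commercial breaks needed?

Total = 85 + 75 + 65 + 60 + 50 + 45 + 45 + 45 + 35 + 30 + 25 + 20 = 580 s.
Lower bound: ⌈580/100⌉ = 6 commercial breaks.
A packing using 7 commercial breaks:
  break 1: 85 = 85
  break 2: 75 + 25 = 100
  break 3: 65 + 35 = 100
  break 4: 60 + 30 = 90
  break 5: 50 + 45 = 95
  break 6: 45 + 45 = 90
  break 7: 20 = 20
No arrangement into 6 commercial breaks stays within capacity, so 7 is optimal.

7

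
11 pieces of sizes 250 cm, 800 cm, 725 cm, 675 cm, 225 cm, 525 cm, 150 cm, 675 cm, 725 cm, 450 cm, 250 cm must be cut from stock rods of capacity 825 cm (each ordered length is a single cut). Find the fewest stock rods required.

Total = 800 + 725 + 725 + 675 + 675 + 525 + 450 + 250 + 250 + 225 + 150 = 5450 cm.
Lower bound: ⌈5450/825⌉ = 7 stock rods.
A packing using 8 stock rods:
  stock rod 1: 800 = 800
  stock rod 2: 725 = 725
  stock rod 3: 725 = 725
  stock rod 4: 675 + 150 = 825
  stock rod 5: 675 = 675
  stock rod 6: 525 + 250 = 775
  stock rod 7: 450 + 250 = 700
  stock rod 8: 225 = 225
No arrangement into 7 stock rods stays within capacity, so 8 is optimal.

8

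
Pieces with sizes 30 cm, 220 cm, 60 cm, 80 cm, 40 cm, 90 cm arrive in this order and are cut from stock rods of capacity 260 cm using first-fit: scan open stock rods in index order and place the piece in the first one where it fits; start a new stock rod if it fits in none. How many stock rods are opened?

  30 → stock rod 1 (new)  [load 30/260]
  220 → stock rod 1  [load 250/260]
  60 → stock rod 2 (new)  [load 60/260]
  80 → stock rod 2  [load 140/260]
  40 → stock rod 2  [load 180/260]
  90 → stock rod 3 (new)  [load 90/260]
3 stock rods opened.

3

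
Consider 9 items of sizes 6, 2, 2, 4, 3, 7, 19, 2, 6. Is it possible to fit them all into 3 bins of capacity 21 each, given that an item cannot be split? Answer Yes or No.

A valid assignment using 3 bins:
  bin 1: 19 + 2 = 21
  bin 2: 7 + 6 + 6 + 2 = 21
  bin 3: 4 + 3 + 2 = 9
Every load is within 21, so 3 bins suffice.

Yes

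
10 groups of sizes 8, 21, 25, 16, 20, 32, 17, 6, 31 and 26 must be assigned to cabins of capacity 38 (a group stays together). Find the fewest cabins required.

6

Total = 32 + 31 + 26 + 25 + 21 + 20 + 17 + 16 + 8 + 6 = 202.
Lower bound: ⌈202/38⌉ = 6 cabins.
A packing using 6 cabins:
  cabin 1: 32 + 6 = 38
  cabin 2: 31 = 31
  cabin 3: 26 + 8 = 34
  cabin 4: 25 = 25
  cabin 5: 21 + 17 = 38
  cabin 6: 20 + 16 = 36
This matches the lower bound, so 6 is optimal.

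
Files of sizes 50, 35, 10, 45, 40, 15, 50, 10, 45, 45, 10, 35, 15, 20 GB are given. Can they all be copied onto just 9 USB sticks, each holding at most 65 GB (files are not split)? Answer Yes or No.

Yes

A valid assignment using 8 USB sticks:
  USB stick 1: 50 + 15 = 65
  USB stick 2: 50 + 15 = 65
  USB stick 3: 45 + 20 = 65
  USB stick 4: 45 + 10 + 10 = 65
  USB stick 5: 45 + 10 = 55
  USB stick 6: 40 = 40
  USB stick 7: 35 = 35
  USB stick 8: 35 = 35
That uses only 8 ≤ 9, so 9 USB sticks are enough.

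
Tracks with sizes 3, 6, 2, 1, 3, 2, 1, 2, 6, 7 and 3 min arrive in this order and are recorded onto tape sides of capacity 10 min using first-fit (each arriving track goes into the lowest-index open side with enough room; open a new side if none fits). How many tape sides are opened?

4

  3 → side 1 (new)  [load 3/10]
  6 → side 1  [load 9/10]
  2 → side 2 (new)  [load 2/10]
  1 → side 1  [load 10/10]
  3 → side 2  [load 5/10]
  2 → side 2  [load 7/10]
  1 → side 2  [load 8/10]
  2 → side 2  [load 10/10]
  6 → side 3 (new)  [load 6/10]
  7 → side 4 (new)  [load 7/10]
  3 → side 3  [load 9/10]
4 tape sides opened.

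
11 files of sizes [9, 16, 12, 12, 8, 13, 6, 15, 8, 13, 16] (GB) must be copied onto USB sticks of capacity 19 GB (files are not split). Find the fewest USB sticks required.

Total = 16 + 16 + 15 + 13 + 13 + 12 + 12 + 9 + 8 + 8 + 6 = 128 GB.
Lower bound: ⌈128/19⌉ = 7 USB sticks.
A packing using 9 USB sticks:
  USB stick 1: 16 = 16
  USB stick 2: 16 = 16
  USB stick 3: 15 = 15
  USB stick 4: 13 + 6 = 19
  USB stick 5: 13 = 13
  USB stick 6: 12 = 12
  USB stick 7: 12 = 12
  USB stick 8: 9 + 8 = 17
  USB stick 9: 8 = 8
No arrangement into 8 USB sticks stays within capacity, so 9 is optimal.

9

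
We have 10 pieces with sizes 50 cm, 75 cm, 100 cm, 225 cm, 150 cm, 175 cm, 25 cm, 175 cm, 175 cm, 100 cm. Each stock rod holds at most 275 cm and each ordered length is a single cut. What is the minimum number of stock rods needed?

5

Total = 225 + 175 + 175 + 175 + 150 + 100 + 100 + 75 + 50 + 25 = 1250 cm.
Lower bound: ⌈1250/275⌉ = 5 stock rods.
A packing using 5 stock rods:
  stock rod 1: 225 + 50 = 275
  stock rod 2: 175 + 100 = 275
  stock rod 3: 175 + 100 = 275
  stock rod 4: 175 + 75 + 25 = 275
  stock rod 5: 150 = 150
This matches the lower bound, so 5 is optimal.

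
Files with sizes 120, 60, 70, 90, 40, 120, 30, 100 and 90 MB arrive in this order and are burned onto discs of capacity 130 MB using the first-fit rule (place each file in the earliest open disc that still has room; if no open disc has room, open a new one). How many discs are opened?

  120 → disc 1 (new)  [load 120/130]
  60 → disc 2 (new)  [load 60/130]
  70 → disc 2  [load 130/130]
  90 → disc 3 (new)  [load 90/130]
  40 → disc 3  [load 130/130]
  120 → disc 4 (new)  [load 120/130]
  30 → disc 5 (new)  [load 30/130]
  100 → disc 5  [load 130/130]
  90 → disc 6 (new)  [load 90/130]
6 discs opened.

6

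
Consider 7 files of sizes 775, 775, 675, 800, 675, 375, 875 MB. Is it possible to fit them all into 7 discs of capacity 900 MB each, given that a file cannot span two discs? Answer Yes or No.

A valid assignment using 7 discs:
  disc 1: 875 = 875
  disc 2: 800 = 800
  disc 3: 775 = 775
  disc 4: 775 = 775
  disc 5: 675 = 675
  disc 6: 675 = 675
  disc 7: 375 = 375
Every load is within 900 MB, so 7 discs suffice.

Yes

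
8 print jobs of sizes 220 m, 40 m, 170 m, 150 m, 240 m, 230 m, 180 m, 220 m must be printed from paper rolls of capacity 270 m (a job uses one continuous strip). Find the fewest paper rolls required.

7

Total = 240 + 230 + 220 + 220 + 180 + 170 + 150 + 40 = 1450 m.
Lower bound: ⌈1450/270⌉ = 6 paper rolls.
Also, 7 print jobs each exceed 135 m, and no two of those can share a roll, so at least 7 paper rolls are needed.
A packing using 7 paper rolls:
  roll 1: 240 = 240
  roll 2: 230 + 40 = 270
  roll 3: 220 = 220
  roll 4: 220 = 220
  roll 5: 180 = 180
  roll 6: 170 = 170
  roll 7: 150 = 150
This matches the lower bound, so 7 is optimal.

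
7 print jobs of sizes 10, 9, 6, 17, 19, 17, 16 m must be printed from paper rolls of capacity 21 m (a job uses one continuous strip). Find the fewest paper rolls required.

Total = 19 + 17 + 17 + 16 + 10 + 9 + 6 = 94 m.
Lower bound: ⌈94/21⌉ = 5 paper rolls.
A packing using 6 paper rolls:
  roll 1: 19 = 19
  roll 2: 17 = 17
  roll 3: 17 = 17
  roll 4: 16 = 16
  roll 5: 10 + 9 = 19
  roll 6: 6 = 6
No arrangement into 5 paper rolls stays within capacity, so 6 is optimal.

6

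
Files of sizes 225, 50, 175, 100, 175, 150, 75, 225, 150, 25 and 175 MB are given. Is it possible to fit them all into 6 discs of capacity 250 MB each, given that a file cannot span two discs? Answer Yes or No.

No

Total = 1525 MB; ⌈1525/250⌉ = 7.
At least 7 discs are required, but only 6 are allowed.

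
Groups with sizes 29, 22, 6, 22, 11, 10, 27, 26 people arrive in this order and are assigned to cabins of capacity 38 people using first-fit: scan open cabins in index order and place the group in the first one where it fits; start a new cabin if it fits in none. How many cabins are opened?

5

  29 → cabin 1 (new)  [load 29/38]
  22 → cabin 2 (new)  [load 22/38]
  6 → cabin 1  [load 35/38]
  22 → cabin 3 (new)  [load 22/38]
  11 → cabin 2  [load 33/38]
  10 → cabin 3  [load 32/38]
  27 → cabin 4 (new)  [load 27/38]
  26 → cabin 5 (new)  [load 26/38]
5 cabins opened.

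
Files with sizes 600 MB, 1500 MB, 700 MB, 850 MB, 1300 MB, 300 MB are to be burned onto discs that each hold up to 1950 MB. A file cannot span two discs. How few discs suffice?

3

Total = 1500 + 1300 + 850 + 700 + 600 + 300 = 5250 MB.
Lower bound: ⌈5250/1950⌉ = 3 discs.
A packing using 3 discs:
  disc 1: 1500 + 300 = 1800
  disc 2: 1300 + 600 = 1900
  disc 3: 850 + 700 = 1550
This matches the lower bound, so 3 is optimal.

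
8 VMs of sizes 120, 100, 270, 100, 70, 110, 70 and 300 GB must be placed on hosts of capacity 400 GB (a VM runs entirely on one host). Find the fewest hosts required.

3

Total = 300 + 270 + 120 + 110 + 100 + 100 + 70 + 70 = 1140 GB.
Lower bound: ⌈1140/400⌉ = 3 hosts.
A packing using 3 hosts:
  host 1: 300 + 100 = 400
  host 2: 270 + 120 = 390
  host 3: 110 + 100 + 70 + 70 = 350
This matches the lower bound, so 3 is optimal.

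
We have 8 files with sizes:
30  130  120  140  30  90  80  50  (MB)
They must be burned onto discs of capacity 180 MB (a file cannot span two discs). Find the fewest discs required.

Total = 140 + 130 + 120 + 90 + 80 + 50 + 30 + 30 = 670 MB.
Lower bound: ⌈670/180⌉ = 4 discs.
A packing using 4 discs:
  disc 1: 140 + 30 = 170
  disc 2: 130 + 50 = 180
  disc 3: 120 + 30 = 150
  disc 4: 90 + 80 = 170
This matches the lower bound, so 4 is optimal.

4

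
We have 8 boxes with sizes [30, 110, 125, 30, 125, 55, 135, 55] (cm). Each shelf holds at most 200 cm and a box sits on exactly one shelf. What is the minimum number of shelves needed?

Total = 135 + 125 + 125 + 110 + 55 + 55 + 30 + 30 = 665 cm.
Lower bound: ⌈665/200⌉ = 4 shelves.
A packing using 4 shelves:
  shelf 1: 135 + 55 = 190
  shelf 2: 125 + 55 = 180
  shelf 3: 125 + 30 + 30 = 185
  shelf 4: 110 = 110
This matches the lower bound, so 4 is optimal.

4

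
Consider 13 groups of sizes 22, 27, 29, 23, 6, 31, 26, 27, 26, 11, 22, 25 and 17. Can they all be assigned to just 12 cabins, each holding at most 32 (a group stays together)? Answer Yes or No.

Yes

A valid assignment using 11 cabins:
  cabin 1: 31 = 31
  cabin 2: 29 = 29
  cabin 3: 27 = 27
  cabin 4: 27 = 27
  cabin 5: 26 + 6 = 32
  cabin 6: 26 = 26
  cabin 7: 25 = 25
  cabin 8: 23 = 23
  cabin 9: 22 = 22
  cabin 10: 22 = 22
  cabin 11: 17 + 11 = 28
That uses only 11 ≤ 12, so 12 cabins are enough.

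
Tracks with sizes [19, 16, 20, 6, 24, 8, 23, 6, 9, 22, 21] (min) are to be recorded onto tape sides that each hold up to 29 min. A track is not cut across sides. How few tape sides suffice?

Total = 24 + 23 + 22 + 21 + 20 + 19 + 16 + 9 + 8 + 6 + 6 = 174 min.
Lower bound: ⌈174/29⌉ = 6 tape sides.
Also, 7 tracks each exceed 29/2 min, and no two of those can share a side, so at least 7 tape sides are needed.
A packing using 7 tape sides:
  side 1: 24 = 24
  side 2: 23 + 6 = 29
  side 3: 22 + 6 = 28
  side 4: 21 + 8 = 29
  side 5: 20 + 9 = 29
  side 6: 19 = 19
  side 7: 16 = 16
This matches the lower bound, so 7 is optimal.

7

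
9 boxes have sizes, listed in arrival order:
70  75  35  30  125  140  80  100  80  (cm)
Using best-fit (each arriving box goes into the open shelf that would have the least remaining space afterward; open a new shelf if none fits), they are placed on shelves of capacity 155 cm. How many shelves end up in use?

6

  70 → shelf 1 (new)  [load 70/155]
  75 → shelf 1  [load 145/155]
  35 → shelf 2 (new)  [load 35/155]
  30 → shelf 2  [load 65/155]
  125 → shelf 3 (new)  [load 125/155]
  140 → shelf 4 (new)  [load 140/155]
  80 → shelf 2  [load 145/155]
  100 → shelf 5 (new)  [load 100/155]
  80 → shelf 6 (new)  [load 80/155]
6 shelves opened.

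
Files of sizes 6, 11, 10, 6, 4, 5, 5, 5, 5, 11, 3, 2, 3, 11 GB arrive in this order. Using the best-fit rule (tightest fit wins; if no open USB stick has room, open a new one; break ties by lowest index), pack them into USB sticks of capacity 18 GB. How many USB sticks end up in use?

  6 → USB stick 1 (new)  [load 6/18]
  11 → USB stick 1  [load 17/18]
  10 → USB stick 2 (new)  [load 10/18]
  6 → USB stick 2  [load 16/18]
  4 → USB stick 3 (new)  [load 4/18]
  5 → USB stick 3  [load 9/18]
  5 → USB stick 3  [load 14/18]
  5 → USB stick 4 (new)  [load 5/18]
  5 → USB stick 4  [load 10/18]
  11 → USB stick 5 (new)  [load 11/18]
  3 → USB stick 3  [load 17/18]
  2 → USB stick 2  [load 18/18]
  3 → USB stick 5  [load 14/18]
  11 → USB stick 6 (new)  [load 11/18]
6 USB sticks opened.

6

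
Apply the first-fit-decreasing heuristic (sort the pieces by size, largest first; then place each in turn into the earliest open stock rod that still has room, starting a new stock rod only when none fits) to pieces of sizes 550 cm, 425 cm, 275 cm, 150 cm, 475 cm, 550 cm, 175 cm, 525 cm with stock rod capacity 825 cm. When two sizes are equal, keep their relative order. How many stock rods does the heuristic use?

5

Sorted descending: 550, 550, 525, 475, 425, 275, 175, 150.
  550 → stock rod 1 (new)  [load 550/825]
  550 → stock rod 2 (new)  [load 550/825]
  525 → stock rod 3 (new)  [load 525/825]
  475 → stock rod 4 (new)  [load 475/825]
  425 → stock rod 5 (new)  [load 425/825]
  275 → stock rod 1  [load 825/825]
  175 → stock rod 2  [load 725/825]
  150 → stock rod 3  [load 675/825]
5 stock rods opened.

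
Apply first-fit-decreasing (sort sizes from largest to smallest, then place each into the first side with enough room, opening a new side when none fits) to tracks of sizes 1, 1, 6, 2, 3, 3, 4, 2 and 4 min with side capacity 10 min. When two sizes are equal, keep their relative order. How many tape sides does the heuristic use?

Sorted descending: 6, 4, 4, 3, 3, 2, 2, 1, 1.
  6 → side 1 (new)  [load 6/10]
  4 → side 1  [load 10/10]
  4 → side 2 (new)  [load 4/10]
  3 → side 2  [load 7/10]
  3 → side 2  [load 10/10]
  2 → side 3 (new)  [load 2/10]
  2 → side 3  [load 4/10]
  1 → side 3  [load 5/10]
  1 → side 3  [load 6/10]
3 tape sides opened.

3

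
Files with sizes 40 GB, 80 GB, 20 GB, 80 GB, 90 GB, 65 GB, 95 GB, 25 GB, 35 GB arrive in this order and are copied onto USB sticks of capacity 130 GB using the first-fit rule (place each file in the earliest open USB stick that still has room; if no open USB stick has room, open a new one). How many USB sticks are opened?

5

  40 → USB stick 1 (new)  [load 40/130]
  80 → USB stick 1  [load 120/130]
  20 → USB stick 2 (new)  [load 20/130]
  80 → USB stick 2  [load 100/130]
  90 → USB stick 3 (new)  [load 90/130]
  65 → USB stick 4 (new)  [load 65/130]
  95 → USB stick 5 (new)  [load 95/130]
  25 → USB stick 2  [load 125/130]
  35 → USB stick 3  [load 125/130]
5 USB sticks opened.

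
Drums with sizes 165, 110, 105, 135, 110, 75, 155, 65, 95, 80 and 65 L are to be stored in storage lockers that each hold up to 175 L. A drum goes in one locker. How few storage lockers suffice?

8

Total = 165 + 155 + 135 + 110 + 110 + 105 + 95 + 80 + 75 + 65 + 65 = 1160 L.
Lower bound: ⌈1160/175⌉ = 7 storage lockers.
A packing using 8 storage lockers:
  locker 1: 165 = 165
  locker 2: 155 = 155
  locker 3: 135 = 135
  locker 4: 110 + 65 = 175
  locker 5: 110 + 65 = 175
  locker 6: 105 = 105
  locker 7: 95 + 80 = 175
  locker 8: 75 = 75
No arrangement into 7 storage lockers stays within capacity, so 8 is optimal.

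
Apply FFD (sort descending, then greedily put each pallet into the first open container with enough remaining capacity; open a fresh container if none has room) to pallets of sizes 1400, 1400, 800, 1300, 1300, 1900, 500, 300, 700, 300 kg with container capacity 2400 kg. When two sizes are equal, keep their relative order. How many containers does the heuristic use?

5

Sorted descending: 1900, 1400, 1400, 1300, 1300, 800, 700, 500, 300, 300.
  1900 → container 1 (new)  [load 1900/2400]
  1400 → container 2 (new)  [load 1400/2400]
  1400 → container 3 (new)  [load 1400/2400]
  1300 → container 4 (new)  [load 1300/2400]
  1300 → container 5 (new)  [load 1300/2400]
  800 → container 2  [load 2200/2400]
  700 → container 3  [load 2100/2400]
  500 → container 1  [load 2400/2400]
  300 → container 3  [load 2400/2400]
  300 → container 4  [load 1600/2400]
5 containers opened.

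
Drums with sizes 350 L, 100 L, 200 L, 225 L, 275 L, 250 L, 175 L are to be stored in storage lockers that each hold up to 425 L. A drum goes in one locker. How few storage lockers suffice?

4

Total = 350 + 275 + 250 + 225 + 200 + 175 + 100 = 1575 L.
Lower bound: ⌈1575/425⌉ = 4 storage lockers.
A packing using 4 storage lockers:
  locker 1: 350 = 350
  locker 2: 275 + 100 = 375
  locker 3: 250 + 175 = 425
  locker 4: 225 + 200 = 425
This matches the lower bound, so 4 is optimal.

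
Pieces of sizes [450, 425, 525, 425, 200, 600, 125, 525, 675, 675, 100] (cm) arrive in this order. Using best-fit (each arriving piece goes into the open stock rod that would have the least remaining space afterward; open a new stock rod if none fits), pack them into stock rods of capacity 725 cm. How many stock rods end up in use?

8

  450 → stock rod 1 (new)  [load 450/725]
  425 → stock rod 2 (new)  [load 425/725]
  525 → stock rod 3 (new)  [load 525/725]
  425 → stock rod 4 (new)  [load 425/725]
  200 → stock rod 3  [load 725/725]
  600 → stock rod 5 (new)  [load 600/725]
  125 → stock rod 5  [load 725/725]
  525 → stock rod 6 (new)  [load 525/725]
  675 → stock rod 7 (new)  [load 675/725]
  675 → stock rod 8 (new)  [load 675/725]
  100 → stock rod 6  [load 625/725]
8 stock rods opened.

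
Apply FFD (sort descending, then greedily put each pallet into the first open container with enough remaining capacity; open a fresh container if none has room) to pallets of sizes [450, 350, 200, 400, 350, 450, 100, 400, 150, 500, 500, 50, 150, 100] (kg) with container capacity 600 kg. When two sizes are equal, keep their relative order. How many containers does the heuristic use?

Sorted descending: 500, 500, 450, 450, 400, 400, 350, 350, 200, 150, 150, 100, 100, 50.
  500 → container 1 (new)  [load 500/600]
  500 → container 2 (new)  [load 500/600]
  450 → container 3 (new)  [load 450/600]
  450 → container 4 (new)  [load 450/600]
  400 → container 5 (new)  [load 400/600]
  400 → container 6 (new)  [load 400/600]
  350 → container 7 (new)  [load 350/600]
  350 → container 8 (new)  [load 350/600]
  200 → container 5  [load 600/600]
  150 → container 3  [load 600/600]
  150 → container 4  [load 600/600]
  100 → container 1  [load 600/600]
  100 → container 2  [load 600/600]
  50 → container 6  [load 450/600]
8 containers opened.

8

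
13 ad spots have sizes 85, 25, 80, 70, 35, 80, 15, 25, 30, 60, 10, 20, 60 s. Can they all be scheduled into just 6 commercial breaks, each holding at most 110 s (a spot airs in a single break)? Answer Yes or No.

A valid assignment using 6 commercial breaks:
  break 1: 85 + 25 = 110
  break 2: 80 + 30 = 110
  break 3: 80 + 25 = 105
  break 4: 70 + 35 = 105
  break 5: 60 + 20 + 15 + 10 = 105
  break 6: 60 = 60
Every load is within 110 s, so 6 commercial breaks suffice.

Yes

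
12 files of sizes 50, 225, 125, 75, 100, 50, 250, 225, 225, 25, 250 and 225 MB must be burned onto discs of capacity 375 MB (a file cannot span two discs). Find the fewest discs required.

Total = 250 + 250 + 225 + 225 + 225 + 225 + 125 + 100 + 75 + 50 + 50 + 25 = 1825 MB.
Lower bound: ⌈1825/375⌉ = 5 discs.
Also, 6 files each exceed 375/2 MB, and no two of those can share a disc, so at least 6 discs are needed.
A packing using 6 discs:
  disc 1: 250 + 125 = 375
  disc 2: 250 + 100 + 25 = 375
  disc 3: 225 + 75 + 50 = 350
  disc 4: 225 + 50 = 275
  disc 5: 225 = 225
  disc 6: 225 = 225
This matches the lower bound, so 6 is optimal.

6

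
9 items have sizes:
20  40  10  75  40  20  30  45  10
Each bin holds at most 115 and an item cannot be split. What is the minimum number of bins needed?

3

Total = 75 + 45 + 40 + 40 + 30 + 20 + 20 + 10 + 10 = 290.
Lower bound: ⌈290/115⌉ = 3 bins.
A packing using 3 bins:
  bin 1: 75 + 40 = 115
  bin 2: 45 + 40 + 30 = 115
  bin 3: 20 + 20 + 10 + 10 = 60
This matches the lower bound, so 3 is optimal.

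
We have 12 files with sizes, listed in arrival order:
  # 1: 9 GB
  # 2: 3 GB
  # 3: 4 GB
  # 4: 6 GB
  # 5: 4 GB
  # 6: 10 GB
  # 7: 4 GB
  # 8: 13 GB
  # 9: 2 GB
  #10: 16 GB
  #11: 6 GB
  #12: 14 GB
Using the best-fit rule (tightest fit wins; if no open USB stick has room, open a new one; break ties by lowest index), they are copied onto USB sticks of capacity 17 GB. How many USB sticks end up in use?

  9 → USB stick 1 (new)  [load 9/17]
  3 → USB stick 1  [load 12/17]
  4 → USB stick 1  [load 16/17]
  6 → USB stick 2 (new)  [load 6/17]
  4 → USB stick 2  [load 10/17]
  10 → USB stick 3 (new)  [load 10/17]
  4 → USB stick 2  [load 14/17]
  13 → USB stick 4 (new)  [load 13/17]
  2 → USB stick 2  [load 16/17]
  16 → USB stick 5 (new)  [load 16/17]
  6 → USB stick 3  [load 16/17]
  14 → USB stick 6 (new)  [load 14/17]
6 USB sticks opened.

6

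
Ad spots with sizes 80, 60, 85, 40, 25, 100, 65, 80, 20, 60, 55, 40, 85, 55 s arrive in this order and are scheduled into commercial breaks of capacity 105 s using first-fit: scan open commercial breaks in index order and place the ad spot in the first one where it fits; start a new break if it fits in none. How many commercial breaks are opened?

  80 → break 1 (new)  [load 80/105]
  60 → break 2 (new)  [load 60/105]
  85 → break 3 (new)  [load 85/105]
  40 → break 2  [load 100/105]
  25 → break 1  [load 105/105]
  100 → break 4 (new)  [load 100/105]
  65 → break 5 (new)  [load 65/105]
  80 → break 6 (new)  [load 80/105]
  20 → break 3  [load 105/105]
  60 → break 7 (new)  [load 60/105]
  55 → break 8 (new)  [load 55/105]
  40 → break 5  [load 105/105]
  85 → break 9 (new)  [load 85/105]
  55 → break 10 (new)  [load 55/105]
10 commercial breaks opened.

10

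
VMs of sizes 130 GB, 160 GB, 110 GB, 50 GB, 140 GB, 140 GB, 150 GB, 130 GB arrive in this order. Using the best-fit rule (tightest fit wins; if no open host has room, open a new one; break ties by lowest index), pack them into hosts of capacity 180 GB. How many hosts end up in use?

7

  130 → host 1 (new)  [load 130/180]
  160 → host 2 (new)  [load 160/180]
  110 → host 3 (new)  [load 110/180]
  50 → host 1  [load 180/180]
  140 → host 4 (new)  [load 140/180]
  140 → host 5 (new)  [load 140/180]
  150 → host 6 (new)  [load 150/180]
  130 → host 7 (new)  [load 130/180]
7 hosts opened.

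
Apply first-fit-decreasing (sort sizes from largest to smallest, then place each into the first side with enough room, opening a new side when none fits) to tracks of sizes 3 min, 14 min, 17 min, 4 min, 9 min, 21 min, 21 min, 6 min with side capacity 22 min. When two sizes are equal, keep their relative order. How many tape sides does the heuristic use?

5

Sorted descending: 21, 21, 17, 14, 9, 6, 4, 3.
  21 → side 1 (new)  [load 21/22]
  21 → side 2 (new)  [load 21/22]
  17 → side 3 (new)  [load 17/22]
  14 → side 4 (new)  [load 14/22]
  9 → side 5 (new)  [load 9/22]
  6 → side 4  [load 20/22]
  4 → side 3  [load 21/22]
  3 → side 5  [load 12/22]
5 tape sides opened.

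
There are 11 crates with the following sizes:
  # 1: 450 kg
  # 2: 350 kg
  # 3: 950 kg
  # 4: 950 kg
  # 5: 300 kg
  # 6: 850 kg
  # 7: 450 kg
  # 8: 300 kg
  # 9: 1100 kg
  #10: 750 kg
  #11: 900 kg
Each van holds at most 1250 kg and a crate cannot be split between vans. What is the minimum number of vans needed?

7

Total = 1100 + 950 + 950 + 900 + 850 + 750 + 450 + 450 + 350 + 300 + 300 = 7350 kg.
Lower bound: ⌈7350/1250⌉ = 6 vans.
A packing using 7 vans:
  van 1: 1100 = 1100
  van 2: 950 + 300 = 1250
  van 3: 950 + 300 = 1250
  van 4: 900 + 350 = 1250
  van 5: 850 = 850
  van 6: 750 + 450 = 1200
  van 7: 450 = 450
No arrangement into 6 vans stays within capacity, so 7 is optimal.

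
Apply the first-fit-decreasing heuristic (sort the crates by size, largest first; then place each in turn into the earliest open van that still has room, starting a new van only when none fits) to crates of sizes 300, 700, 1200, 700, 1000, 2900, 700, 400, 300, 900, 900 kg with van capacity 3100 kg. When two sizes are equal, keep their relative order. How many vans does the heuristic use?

4

Sorted descending: 2900, 1200, 1000, 900, 900, 700, 700, 700, 400, 300, 300.
  2900 → van 1 (new)  [load 2900/3100]
  1200 → van 2 (new)  [load 1200/3100]
  1000 → van 2  [load 2200/3100]
  900 → van 2  [load 3100/3100]
  900 → van 3 (new)  [load 900/3100]
  700 → van 3  [load 1600/3100]
  700 → van 3  [load 2300/3100]
  700 → van 3  [load 3000/3100]
  400 → van 4 (new)  [load 400/3100]
  300 → van 4  [load 700/3100]
  300 → van 4  [load 1000/3100]
4 vans opened.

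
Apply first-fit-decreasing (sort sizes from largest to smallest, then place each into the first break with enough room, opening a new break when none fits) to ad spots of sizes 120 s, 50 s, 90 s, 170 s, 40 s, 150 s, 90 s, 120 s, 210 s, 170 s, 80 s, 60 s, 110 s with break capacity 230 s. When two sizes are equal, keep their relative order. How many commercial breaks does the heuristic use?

Sorted descending: 210, 170, 170, 150, 120, 120, 110, 90, 90, 80, 60, 50, 40.
  210 → break 1 (new)  [load 210/230]
  170 → break 2 (new)  [load 170/230]
  170 → break 3 (new)  [load 170/230]
  150 → break 4 (new)  [load 150/230]
  120 → break 5 (new)  [load 120/230]
  120 → break 6 (new)  [load 120/230]
  110 → break 5  [load 230/230]
  90 → break 6  [load 210/230]
  90 → break 7 (new)  [load 90/230]
  80 → break 4  [load 230/230]
  60 → break 2  [load 230/230]
  50 → break 3  [load 220/230]
  40 → break 7  [load 130/230]
7 commercial breaks opened.

7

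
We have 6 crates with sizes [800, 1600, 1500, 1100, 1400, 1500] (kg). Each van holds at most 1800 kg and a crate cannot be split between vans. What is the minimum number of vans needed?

Total = 1600 + 1500 + 1500 + 1400 + 1100 + 800 = 7900 kg.
Lower bound: ⌈7900/1800⌉ = 5 vans.
A packing using 6 vans:
  van 1: 1600 = 1600
  van 2: 1500 = 1500
  van 3: 1500 = 1500
  van 4: 1400 = 1400
  van 5: 1100 = 1100
  van 6: 800 = 800
No arrangement into 5 vans stays within capacity, so 6 is optimal.

6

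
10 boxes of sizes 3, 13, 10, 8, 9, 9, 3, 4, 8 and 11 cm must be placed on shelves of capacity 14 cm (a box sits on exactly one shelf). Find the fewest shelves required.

Total = 13 + 11 + 10 + 9 + 9 + 8 + 8 + 4 + 3 + 3 = 78 cm.
Lower bound: ⌈78/14⌉ = 6 shelves.
Also, 7 boxes each exceed 7 cm, and no two of those can share a shelf, so at least 7 shelves are needed.
A packing using 7 shelves:
  shelf 1: 13 = 13
  shelf 2: 11 + 3 = 14
  shelf 3: 10 + 4 = 14
  shelf 4: 9 + 3 = 12
  shelf 5: 9 = 9
  shelf 6: 8 = 8
  shelf 7: 8 = 8
This matches the lower bound, so 7 is optimal.

7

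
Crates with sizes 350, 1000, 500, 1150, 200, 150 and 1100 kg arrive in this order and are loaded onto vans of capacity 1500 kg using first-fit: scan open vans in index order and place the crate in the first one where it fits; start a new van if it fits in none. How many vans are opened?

4

  350 → van 1 (new)  [load 350/1500]
  1000 → van 1  [load 1350/1500]
  500 → van 2 (new)  [load 500/1500]
  1150 → van 3 (new)  [load 1150/1500]
  200 → van 2  [load 700/1500]
  150 → van 1  [load 1500/1500]
  1100 → van 4 (new)  [load 1100/1500]
4 vans opened.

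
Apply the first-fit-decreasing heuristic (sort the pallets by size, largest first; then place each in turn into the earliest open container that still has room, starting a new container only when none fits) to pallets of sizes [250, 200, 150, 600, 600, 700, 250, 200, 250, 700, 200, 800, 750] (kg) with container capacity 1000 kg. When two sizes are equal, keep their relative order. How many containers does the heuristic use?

6

Sorted descending: 800, 750, 700, 700, 600, 600, 250, 250, 250, 200, 200, 200, 150.
  800 → container 1 (new)  [load 800/1000]
  750 → container 2 (new)  [load 750/1000]
  700 → container 3 (new)  [load 700/1000]
  700 → container 4 (new)  [load 700/1000]
  600 → container 5 (new)  [load 600/1000]
  600 → container 6 (new)  [load 600/1000]
  250 → container 2  [load 1000/1000]
  250 → container 3  [load 950/1000]
  250 → container 4  [load 950/1000]
  200 → container 1  [load 1000/1000]
  200 → container 5  [load 800/1000]
  200 → container 5  [load 1000/1000]
  150 → container 6  [load 750/1000]
6 containers opened.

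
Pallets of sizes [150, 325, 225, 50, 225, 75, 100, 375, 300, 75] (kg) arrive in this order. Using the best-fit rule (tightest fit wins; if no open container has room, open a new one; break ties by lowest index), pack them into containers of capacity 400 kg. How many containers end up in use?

5

  150 → container 1 (new)  [load 150/400]
  325 → container 2 (new)  [load 325/400]
  225 → container 1  [load 375/400]
  50 → container 2  [load 375/400]
  225 → container 3 (new)  [load 225/400]
  75 → container 3  [load 300/400]
  100 → container 3  [load 400/400]
  375 → container 4 (new)  [load 375/400]
  300 → container 5 (new)  [load 300/400]
  75 → container 5  [load 375/400]
5 containers opened.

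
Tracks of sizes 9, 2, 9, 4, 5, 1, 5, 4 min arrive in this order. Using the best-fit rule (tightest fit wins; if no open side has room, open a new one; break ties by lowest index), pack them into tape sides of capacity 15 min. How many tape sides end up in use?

3

  9 → side 1 (new)  [load 9/15]
  2 → side 1  [load 11/15]
  9 → side 2 (new)  [load 9/15]
  4 → side 1  [load 15/15]
  5 → side 2  [load 14/15]
  1 → side 2  [load 15/15]
  5 → side 3 (new)  [load 5/15]
  4 → side 3  [load 9/15]
3 tape sides opened.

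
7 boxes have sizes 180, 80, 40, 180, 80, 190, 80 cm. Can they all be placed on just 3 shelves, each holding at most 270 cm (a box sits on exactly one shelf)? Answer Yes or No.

No

Total = 830 cm; ⌈830/270⌉ = 4.
At least 4 shelves are required, but only 3 are allowed.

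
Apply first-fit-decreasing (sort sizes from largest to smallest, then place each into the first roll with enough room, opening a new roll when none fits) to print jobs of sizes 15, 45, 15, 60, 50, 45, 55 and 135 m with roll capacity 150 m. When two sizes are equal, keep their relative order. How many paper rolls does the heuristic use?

3

Sorted descending: 135, 60, 55, 50, 45, 45, 15, 15.
  135 → roll 1 (new)  [load 135/150]
  60 → roll 2 (new)  [load 60/150]
  55 → roll 2  [load 115/150]
  50 → roll 3 (new)  [load 50/150]
  45 → roll 3  [load 95/150]
  45 → roll 3  [load 140/150]
  15 → roll 1  [load 150/150]
  15 → roll 2  [load 130/150]
3 paper rolls opened.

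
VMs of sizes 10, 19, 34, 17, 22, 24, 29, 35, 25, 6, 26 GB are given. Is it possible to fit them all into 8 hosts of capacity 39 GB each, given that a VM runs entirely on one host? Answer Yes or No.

A valid assignment using 8 hosts:
  host 1: 35 = 35
  host 2: 34 = 34
  host 3: 29 + 10 = 39
  host 4: 26 + 6 = 32
  host 5: 25 = 25
  host 6: 24 = 24
  host 7: 22 + 17 = 39
  host 8: 19 = 19
Every load is within 39 GB, so 8 hosts suffice.

Yes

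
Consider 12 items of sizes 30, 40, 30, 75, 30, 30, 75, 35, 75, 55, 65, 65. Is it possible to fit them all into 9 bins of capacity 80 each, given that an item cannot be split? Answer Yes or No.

A valid assignment using 9 bins:
  bin 1: 75 = 75
  bin 2: 75 = 75
  bin 3: 75 = 75
  bin 4: 65 = 65
  bin 5: 65 = 65
  bin 6: 55 = 55
  bin 7: 40 + 35 = 75
  bin 8: 30 + 30 = 60
  bin 9: 30 + 30 = 60
Every load is within 80, so 9 bins suffice.

Yes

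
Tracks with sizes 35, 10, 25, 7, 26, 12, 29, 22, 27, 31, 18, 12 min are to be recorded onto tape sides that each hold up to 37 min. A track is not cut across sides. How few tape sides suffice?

8

Total = 35 + 31 + 29 + 27 + 26 + 25 + 22 + 18 + 12 + 12 + 10 + 7 = 254 min.
Lower bound: ⌈254/37⌉ = 7 tape sides.
A packing using 8 tape sides:
  side 1: 35 = 35
  side 2: 31 = 31
  side 3: 29 + 7 = 36
  side 4: 27 + 10 = 37
  side 5: 26 = 26
  side 6: 25 + 12 = 37
  side 7: 22 + 12 = 34
  side 8: 18 = 18
No arrangement into 7 tape sides stays within capacity, so 8 is optimal.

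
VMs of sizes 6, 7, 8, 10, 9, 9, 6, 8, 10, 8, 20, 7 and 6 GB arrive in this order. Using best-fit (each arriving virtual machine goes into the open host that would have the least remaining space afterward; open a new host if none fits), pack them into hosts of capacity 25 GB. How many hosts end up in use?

  6 → host 1 (new)  [load 6/25]
  7 → host 1  [load 13/25]
  8 → host 1  [load 21/25]
  10 → host 2 (new)  [load 10/25]
  9 → host 2  [load 19/25]
  9 → host 3 (new)  [load 9/25]
  6 → host 2  [load 25/25]
  8 → host 3  [load 17/25]
  10 → host 4 (new)  [load 10/25]
  8 → host 3  [load 25/25]
  20 → host 5 (new)  [load 20/25]
  7 → host 4  [load 17/25]
  6 → host 4  [load 23/25]
5 hosts opened.

5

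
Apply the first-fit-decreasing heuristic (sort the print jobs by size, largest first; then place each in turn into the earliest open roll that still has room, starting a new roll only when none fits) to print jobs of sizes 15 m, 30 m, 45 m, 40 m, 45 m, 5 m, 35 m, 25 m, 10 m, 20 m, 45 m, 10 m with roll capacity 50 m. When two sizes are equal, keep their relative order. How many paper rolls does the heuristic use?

Sorted descending: 45, 45, 45, 40, 35, 30, 25, 20, 15, 10, 10, 5.
  45 → roll 1 (new)  [load 45/50]
  45 → roll 2 (new)  [load 45/50]
  45 → roll 3 (new)  [load 45/50]
  40 → roll 4 (new)  [load 40/50]
  35 → roll 5 (new)  [load 35/50]
  30 → roll 6 (new)  [load 30/50]
  25 → roll 7 (new)  [load 25/50]
  20 → roll 6  [load 50/50]
  15 → roll 5  [load 50/50]
  10 → roll 4  [load 50/50]
  10 → roll 7  [load 35/50]
  5 → roll 1  [load 50/50]
7 paper rolls opened.

7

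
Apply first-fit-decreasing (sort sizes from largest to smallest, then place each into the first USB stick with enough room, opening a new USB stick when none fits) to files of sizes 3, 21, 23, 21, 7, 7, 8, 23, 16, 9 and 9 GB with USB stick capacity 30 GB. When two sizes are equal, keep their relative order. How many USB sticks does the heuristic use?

5

Sorted descending: 23, 23, 21, 21, 16, 9, 9, 8, 7, 7, 3.
  23 → USB stick 1 (new)  [load 23/30]
  23 → USB stick 2 (new)  [load 23/30]
  21 → USB stick 3 (new)  [load 21/30]
  21 → USB stick 4 (new)  [load 21/30]
  16 → USB stick 5 (new)  [load 16/30]
  9 → USB stick 3  [load 30/30]
  9 → USB stick 4  [load 30/30]
  8 → USB stick 5  [load 24/30]
  7 → USB stick 1  [load 30/30]
  7 → USB stick 2  [load 30/30]
  3 → USB stick 5  [load 27/30]
5 USB sticks opened.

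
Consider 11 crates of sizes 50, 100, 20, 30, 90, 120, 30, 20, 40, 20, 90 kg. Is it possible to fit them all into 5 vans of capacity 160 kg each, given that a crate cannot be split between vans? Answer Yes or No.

Yes

A valid assignment using 4 vans:
  van 1: 120 + 40 = 160
  van 2: 100 + 50 = 150
  van 3: 90 + 30 + 30 = 150
  van 4: 90 + 20 + 20 + 20 = 150
That uses only 4 ≤ 5, so 5 vans are enough.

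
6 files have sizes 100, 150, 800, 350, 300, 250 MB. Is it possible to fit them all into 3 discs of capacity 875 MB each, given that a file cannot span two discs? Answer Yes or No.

A valid assignment using 3 discs:
  disc 1: 800 = 800
  disc 2: 350 + 300 + 150 = 800
  disc 3: 250 + 100 = 350
Every load is within 875 MB, so 3 discs suffice.

Yes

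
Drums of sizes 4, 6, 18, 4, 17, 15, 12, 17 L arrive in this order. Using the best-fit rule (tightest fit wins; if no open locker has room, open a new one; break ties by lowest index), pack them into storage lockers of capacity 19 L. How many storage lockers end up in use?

6

  4 → locker 1 (new)  [load 4/19]
  6 → locker 1  [load 10/19]
  18 → locker 2 (new)  [load 18/19]
  4 → locker 1  [load 14/19]
  17 → locker 3 (new)  [load 17/19]
  15 → locker 4 (new)  [load 15/19]
  12 → locker 5 (new)  [load 12/19]
  17 → locker 6 (new)  [load 17/19]
6 storage lockers opened.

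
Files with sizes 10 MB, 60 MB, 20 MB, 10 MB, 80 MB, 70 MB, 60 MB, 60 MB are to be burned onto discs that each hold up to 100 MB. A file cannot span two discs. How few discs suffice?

Total = 80 + 70 + 60 + 60 + 60 + 20 + 10 + 10 = 370 MB.
Lower bound: ⌈370/100⌉ = 4 discs.
Also, 5 files each exceed 50 MB, and no two of those can share a disc, so at least 5 discs are needed.
A packing using 5 discs:
  disc 1: 80 + 20 = 100
  disc 2: 70 + 10 + 10 = 90
  disc 3: 60 = 60
  disc 4: 60 = 60
  disc 5: 60 = 60
This matches the lower bound, so 5 is optimal.

5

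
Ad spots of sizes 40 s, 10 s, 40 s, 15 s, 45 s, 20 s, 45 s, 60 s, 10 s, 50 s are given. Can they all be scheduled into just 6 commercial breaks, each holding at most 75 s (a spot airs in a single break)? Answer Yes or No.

A valid assignment using 6 commercial breaks:
  break 1: 60 + 15 = 75
  break 2: 50 + 20 = 70
  break 3: 45 + 10 + 10 = 65
  break 4: 45 = 45
  break 5: 40 = 40
  break 6: 40 = 40
Every load is within 75 s, so 6 commercial breaks suffice.

Yes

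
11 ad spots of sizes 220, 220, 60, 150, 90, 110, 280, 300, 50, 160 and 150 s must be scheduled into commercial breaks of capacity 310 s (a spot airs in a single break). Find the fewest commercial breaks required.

Total = 300 + 280 + 220 + 220 + 160 + 150 + 150 + 110 + 90 + 60 + 50 = 1790 s.
Lower bound: ⌈1790/310⌉ = 6 commercial breaks.
A packing using 6 commercial breaks:
  break 1: 300 = 300
  break 2: 280 = 280
  break 3: 220 + 90 = 310
  break 4: 220 + 60 = 280
  break 5: 160 + 150 = 310
  break 6: 150 + 110 + 50 = 310
This matches the lower bound, so 6 is optimal.

6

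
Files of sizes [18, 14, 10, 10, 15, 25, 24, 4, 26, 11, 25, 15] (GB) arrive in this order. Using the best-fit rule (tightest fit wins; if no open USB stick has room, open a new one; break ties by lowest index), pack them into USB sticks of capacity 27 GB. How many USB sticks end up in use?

8

  18 → USB stick 1 (new)  [load 18/27]
  14 → USB stick 2 (new)  [load 14/27]
  10 → USB stick 2  [load 24/27]
  10 → USB stick 3 (new)  [load 10/27]
  15 → USB stick 3  [load 25/27]
  25 → USB stick 4 (new)  [load 25/27]
  24 → USB stick 5 (new)  [load 24/27]
  4 → USB stick 1  [load 22/27]
  26 → USB stick 6 (new)  [load 26/27]
  11 → USB stick 7 (new)  [load 11/27]
  25 → USB stick 8 (new)  [load 25/27]
  15 → USB stick 7  [load 26/27]
8 USB sticks opened.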